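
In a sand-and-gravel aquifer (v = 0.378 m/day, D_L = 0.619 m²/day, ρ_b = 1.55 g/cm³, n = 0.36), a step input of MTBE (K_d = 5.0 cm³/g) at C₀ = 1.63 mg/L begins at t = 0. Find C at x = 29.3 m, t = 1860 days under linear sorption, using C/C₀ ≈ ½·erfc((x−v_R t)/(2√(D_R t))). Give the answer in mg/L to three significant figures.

Retardation factor R = 1 + ρ_b·K_d/n = 1 + 1.55 × 5.0/0.36 = 22.53.
Sorption retards both mechanisms: v_R = v/R = 0.01678 m/day, D_R = D/R = 0.02747 m²/day.
v_R·t = 0.01678 × 1860 = 31.2108 m; 2√(D_R t) = 14.30 m; argument = (29.3 − 31.2108)/14.30 = -0.1336.
C = C₀ × ½·erfc(-0.1336) = 1.63 × 0.5749 = 0.937 mg/L.

0.937 mg/L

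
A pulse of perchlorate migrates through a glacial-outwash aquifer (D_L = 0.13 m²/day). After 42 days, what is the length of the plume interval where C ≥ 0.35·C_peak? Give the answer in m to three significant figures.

9.58 m

The plume is Gaussian with σ = √(2Dt) = √(2 × 0.13 × 42) = 3.305 m.
C/C_peak = exp(−Δx²/(2σ²)) = 0.35 ⇒ Δx = σ·√(−2 ln 0.35) = 3.305 × 1.449 = 4.789 m.
Width = 2Δx = 9.58 m.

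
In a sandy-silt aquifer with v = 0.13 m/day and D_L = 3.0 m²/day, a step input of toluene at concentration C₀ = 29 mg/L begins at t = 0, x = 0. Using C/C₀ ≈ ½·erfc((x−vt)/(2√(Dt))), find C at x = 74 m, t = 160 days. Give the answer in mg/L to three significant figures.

1.25 mg/L

For a continuous step input, C/C₀ ≈ ½·erfc((x−vt)/(2√(Dt))).
vt = 0.13 × 160 = 20.8 m and 2√(Dt) = 2√(3.0 × 160) = 43.82 m.
Argument (x−vt)/(2√(Dt)) = (74 − 20.8)/43.82 = 1.214; ½·erfc(1.214) = 0.04300.
C = 29 × 0.04300 = 1.25 mg/L.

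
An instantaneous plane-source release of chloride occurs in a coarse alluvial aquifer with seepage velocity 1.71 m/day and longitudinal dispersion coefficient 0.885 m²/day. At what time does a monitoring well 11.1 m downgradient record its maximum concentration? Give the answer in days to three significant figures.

For the 1D instantaneous-source solution, setting ∂C/∂t = 0 at fixed x gives v²t² + 2Dt − x² = 0, so t = (√(D² + v²x²) − D)/v².
√(D² + v²x²) = √(0.885² + 1.71² × 11.1²) = 19.00; v² = 2.9241.
t = (19.00 − 0.885)/2.9241 = 6.20 days (vs. the pure-advection estimate x/v = 6.49 d).

6.20 days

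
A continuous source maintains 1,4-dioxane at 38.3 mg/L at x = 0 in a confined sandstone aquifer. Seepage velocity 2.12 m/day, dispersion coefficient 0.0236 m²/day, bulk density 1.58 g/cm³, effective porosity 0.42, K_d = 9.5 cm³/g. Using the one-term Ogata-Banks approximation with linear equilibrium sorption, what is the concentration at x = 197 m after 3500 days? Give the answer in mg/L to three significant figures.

Retardation factor R = 1 + ρ_b·K_d/n = 1 + 1.58 × 9.5/0.42 = 36.74.
Sorption retards both mechanisms: v_R = v/R = 0.05770 m/day, D_R = D/R = 0.0006424 m²/day.
v_R·t = 0.05770 × 3500 = 201.95 m; 2√(D_R t) = 2.999 m; argument = (197 − 201.95)/2.999 = -1.651.
C = C₀ × ½·erfc(-1.651) = 38.3 × 0.9902 = 37.9 mg/L.

37.9 mg/L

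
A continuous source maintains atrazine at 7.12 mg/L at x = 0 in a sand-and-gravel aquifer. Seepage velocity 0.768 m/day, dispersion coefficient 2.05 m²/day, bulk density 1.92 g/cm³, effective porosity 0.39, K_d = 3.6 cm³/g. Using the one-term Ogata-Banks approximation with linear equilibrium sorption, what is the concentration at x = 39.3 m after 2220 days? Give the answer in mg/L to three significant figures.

Retardation factor R = 1 + ρ_b·K_d/n = 1 + 1.92 × 3.6/0.39 = 18.72.
Sorption retards both mechanisms: v_R = v/R = 0.04103 m/day, D_R = D/R = 0.1095 m²/day.
v_R·t = 0.04103 × 2220 = 91.0866 m; 2√(D_R t) = 31.18 m; argument = (39.3 − 91.0866)/31.18 = -1.661.
C = C₀ × ½·erfc(-1.661) = 7.12 × 0.9906 = 7.05 mg/L.

7.05 mg/L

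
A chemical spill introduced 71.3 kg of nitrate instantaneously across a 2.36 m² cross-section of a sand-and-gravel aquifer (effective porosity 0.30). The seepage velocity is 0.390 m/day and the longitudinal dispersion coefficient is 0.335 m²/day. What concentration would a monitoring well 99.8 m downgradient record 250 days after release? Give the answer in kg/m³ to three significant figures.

3.06 kg/m³

For an instantaneous plane source, C(x,t) = M/(n_e·A·√(4πDt)) · exp(−(x−vt)²/(4Dt)), with n_e·A the pore (flow) area.
Plume center vt = 0.390 × 250 = 97.5 m, so the well at 99.8 m is 2.3 m downgradient of the peak.
√(4πDt) = 32.44 m, giving peak height M/(n_e·A·√(4πDt)) = 71.3/(0.30 × 2.36 × 32.44) = 3.104 kg/m³.
(x−vt)²/(4Dt) = (2.3)²/(4 × 0.335 × 250) = 0.01579; exp(−0.01579) = 0.9843.
C = 3.104 × 0.9843 = 3.06 kg/m³.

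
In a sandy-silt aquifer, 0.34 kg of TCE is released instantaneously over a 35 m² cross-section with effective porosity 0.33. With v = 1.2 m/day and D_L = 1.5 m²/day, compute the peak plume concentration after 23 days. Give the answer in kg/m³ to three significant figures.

0.00141 kg/m³

The peak of an instantaneous 1D plume sits at x = vt; there the Gaussian factor is 1 and C_max = M/(n_e·A·√(4πDt)), where n_e·A is the pore area the mass is dissolved in.
√(4πDt) = √(4π × 1.5 × 23) = 20.82 m, so C_max = 0.34/(0.33 × 35 × 20.82) = 0.00141 kg/m³.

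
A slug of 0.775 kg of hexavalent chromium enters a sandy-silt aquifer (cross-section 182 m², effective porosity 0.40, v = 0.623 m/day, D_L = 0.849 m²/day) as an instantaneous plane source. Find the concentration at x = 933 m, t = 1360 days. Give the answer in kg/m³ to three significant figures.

1.80e-05 kg/m³

For an instantaneous plane source, C(x,t) = M/(n_e·A·√(4πDt)) · exp(−(x−vt)²/(4Dt)), with n_e·A the pore (flow) area.
Plume center vt = 0.623 × 1360 = 847.28 m, so the well at 933 m is 85.72 m downgradient of the peak.
√(4πDt) = 120.5 m, giving peak height M/(n_e·A·√(4πDt)) = 0.775/(0.40 × 182 × 120.5) = 8.835e-05 kg/m³.
(x−vt)²/(4Dt) = (85.72)²/(4 × 0.849 × 1360) = 1.591; exp(−1.591) = 0.2037.
C = 8.835e-05 × 0.2037 = 1.80e-05 kg/m³.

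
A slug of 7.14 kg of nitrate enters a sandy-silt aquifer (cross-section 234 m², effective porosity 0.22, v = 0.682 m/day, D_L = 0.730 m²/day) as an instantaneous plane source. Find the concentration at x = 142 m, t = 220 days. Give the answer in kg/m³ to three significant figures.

0.00279 kg/m³

For an instantaneous plane source, C(x,t) = M/(n_e·A·√(4πDt)) · exp(−(x−vt)²/(4Dt)), with n_e·A the pore (flow) area.
Plume center vt = 0.682 × 220 = 150.04 m, so the well at 142 m is 8.04 m upgradient of the peak.
√(4πDt) = 44.92 m, giving peak height M/(n_e·A·√(4πDt)) = 7.14/(0.22 × 234 × 44.92) = 0.003088 kg/m³.
(x−vt)²/(4Dt) = (-8.04)²/(4 × 0.730 × 220) = 0.1006; exp(−0.1006) = 0.9043.
C = 0.003088 × 0.9043 = 0.00279 kg/m³.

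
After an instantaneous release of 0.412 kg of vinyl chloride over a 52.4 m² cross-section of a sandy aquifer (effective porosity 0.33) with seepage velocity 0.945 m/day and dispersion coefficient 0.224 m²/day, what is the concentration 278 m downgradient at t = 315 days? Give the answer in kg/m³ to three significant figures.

For an instantaneous plane source, C(x,t) = M/(n_e·A·√(4πDt)) · exp(−(x−vt)²/(4Dt)), with n_e·A the pore (flow) area.
Plume center vt = 0.945 × 315 = 297.675 m, so the well at 278 m is 19.675 m upgradient of the peak.
√(4πDt) = 29.78 m, giving peak height M/(n_e·A·√(4πDt)) = 0.412/(0.33 × 52.4 × 29.78) = 0.0008001 kg/m³.
(x−vt)²/(4Dt) = (-19.675)²/(4 × 0.224 × 315) = 1.372; exp(−1.372) = 0.2536.
C = 0.0008001 × 0.2536 = 0.000203 kg/m³.

0.000203 kg/m³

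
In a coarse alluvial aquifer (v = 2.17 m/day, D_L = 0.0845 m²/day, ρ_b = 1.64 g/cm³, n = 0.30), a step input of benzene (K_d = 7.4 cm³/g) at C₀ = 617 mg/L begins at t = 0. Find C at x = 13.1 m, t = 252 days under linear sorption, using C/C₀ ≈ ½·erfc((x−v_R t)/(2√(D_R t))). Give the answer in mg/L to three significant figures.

Retardation factor R = 1 + ρ_b·K_d/n = 1 + 1.64 × 7.4/0.30 = 41.45.
Sorption retards both mechanisms: v_R = v/R = 0.05235 m/day, D_R = D/R = 0.002039 m²/day.
v_R·t = 0.05235 × 252 = 13.1922 m; 2√(D_R t) = 1.434 m; argument = (13.1 − 13.1922)/1.434 = -0.06430.
C = C₀ × ½·erfc(-0.06430) = 617 × 0.5362 = 331 mg/L.

331 mg/L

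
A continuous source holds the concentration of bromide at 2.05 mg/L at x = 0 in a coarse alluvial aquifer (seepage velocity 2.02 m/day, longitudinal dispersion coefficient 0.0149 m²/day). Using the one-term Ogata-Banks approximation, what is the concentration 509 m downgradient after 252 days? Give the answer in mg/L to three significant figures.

1.04 mg/L

For a continuous step input, C/C₀ ≈ ½·erfc((x−vt)/(2√(Dt))).
vt = 2.02 × 252 = 509.04 m and 2√(Dt) = 2√(0.0149 × 252) = 3.875 m.
Argument (x−vt)/(2√(Dt)) = (509 − 509.04)/3.875 = -0.01032; ½·erfc(-0.01032) = 0.5058.
C = 2.05 × 0.5058 = 1.04 mg/L.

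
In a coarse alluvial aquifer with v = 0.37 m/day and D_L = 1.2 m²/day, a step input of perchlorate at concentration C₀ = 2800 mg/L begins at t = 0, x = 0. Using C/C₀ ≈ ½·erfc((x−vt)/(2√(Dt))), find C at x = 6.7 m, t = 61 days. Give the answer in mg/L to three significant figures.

For a continuous step input, C/C₀ ≈ ½·erfc((x−vt)/(2√(Dt))).
vt = 0.37 × 61 = 22.57 m and 2√(Dt) = 2√(1.2 × 61) = 17.11 m.
Argument (x−vt)/(2√(Dt)) = (6.7 − 22.57)/17.11 = -0.9275; ½·erfc(-0.9275) = 0.9052.
C = 2800 × 0.9052 = 2530 mg/L.

2530 mg/L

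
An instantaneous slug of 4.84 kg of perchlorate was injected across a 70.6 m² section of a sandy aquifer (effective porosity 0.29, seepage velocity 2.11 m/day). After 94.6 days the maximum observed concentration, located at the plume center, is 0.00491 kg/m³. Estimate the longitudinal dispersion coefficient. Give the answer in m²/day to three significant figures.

At the plume center C_max = M/(n_e·A·√(4πDt)), so D = M²/(4πt·(n_e·A·C_max)²).
n_e·A·C_max = 0.29 × 70.6 × 0.00491 = 0.1005 kg/m.
D = 4.84²/(4π × 94.6 × 0.1005²) = 1.95 m²/day.

1.95 m²/day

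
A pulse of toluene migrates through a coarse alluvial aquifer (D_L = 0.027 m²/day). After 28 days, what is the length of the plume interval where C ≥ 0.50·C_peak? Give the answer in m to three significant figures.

2.90 m

The plume is Gaussian with σ = √(2Dt) = √(2 × 0.027 × 28) = 1.230 m.
C/C_peak = exp(−Δx²/(2σ²)) = 0.50 ⇒ Δx = σ·√(−2 ln 0.50) = 1.230 × 1.177 = 1.448 m.
Width = 2Δx = 2.90 m.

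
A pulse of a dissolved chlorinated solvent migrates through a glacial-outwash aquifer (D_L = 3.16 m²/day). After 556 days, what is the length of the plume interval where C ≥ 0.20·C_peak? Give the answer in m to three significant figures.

The plume is Gaussian with σ = √(2Dt) = √(2 × 3.16 × 556) = 59.28 m.
C/C_peak = exp(−Δx²/(2σ²)) = 0.20 ⇒ Δx = σ·√(−2 ln 0.20) = 59.28 × 1.794 = 106.3 m.
Width = 2Δx = 213 m.

213 m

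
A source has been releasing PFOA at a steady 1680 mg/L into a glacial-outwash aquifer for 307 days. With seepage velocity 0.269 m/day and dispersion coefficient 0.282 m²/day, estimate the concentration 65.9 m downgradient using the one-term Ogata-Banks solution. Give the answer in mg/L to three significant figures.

For a continuous step input, C/C₀ ≈ ½·erfc((x−vt)/(2√(Dt))).
vt = 0.269 × 307 = 82.583 m and 2√(Dt) = 2√(0.282 × 307) = 18.61 m.
Argument (x−vt)/(2√(Dt)) = (65.9 − 82.583)/18.61 = -0.8965; ½·erfc(-0.8965) = 0.8976.
C = 1680 × 0.8976 = 1510 mg/L.

1510 mg/L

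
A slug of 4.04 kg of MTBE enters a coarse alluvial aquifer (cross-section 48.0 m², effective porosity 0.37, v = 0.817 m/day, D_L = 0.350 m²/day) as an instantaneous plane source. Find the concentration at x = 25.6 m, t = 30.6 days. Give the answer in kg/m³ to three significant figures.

0.0194 kg/m³

For an instantaneous plane source, C(x,t) = M/(n_e·A·√(4πDt)) · exp(−(x−vt)²/(4Dt)), with n_e·A the pore (flow) area.
Plume center vt = 0.817 × 30.6 = 25.0002 m, so the well at 25.6 m is 0.5998 m downgradient of the peak.
√(4πDt) = 11.60 m, giving peak height M/(n_e·A·√(4πDt)) = 4.04/(0.37 × 48.0 × 11.60) = 0.01961 kg/m³.
(x−vt)²/(4Dt) = (0.5998)²/(4 × 0.350 × 30.6) = 0.008398; exp(−0.008398) = 0.9916.
C = 0.01961 × 0.9916 = 0.0194 kg/m³.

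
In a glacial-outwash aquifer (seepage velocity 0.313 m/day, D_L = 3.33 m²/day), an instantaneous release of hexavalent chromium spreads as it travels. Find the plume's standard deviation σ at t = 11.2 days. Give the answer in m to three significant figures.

Dispersive spreading gives a Gaussian with σ² = 2Dt; advection only shifts the center.
σ = √(2 × 3.33 × 11.2) = 8.64 m.

8.64 m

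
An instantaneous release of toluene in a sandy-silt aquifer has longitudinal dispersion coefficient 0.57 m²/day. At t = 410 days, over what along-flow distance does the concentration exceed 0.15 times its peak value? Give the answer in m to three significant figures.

The plume is Gaussian with σ = √(2Dt) = √(2 × 0.57 × 410) = 21.62 m.
C/C_peak = exp(−Δx²/(2σ²)) = 0.15 ⇒ Δx = σ·√(−2 ln 0.15) = 21.62 × 1.948 = 42.12 m.
Width = 2Δx = 84.2 m.

84.2 m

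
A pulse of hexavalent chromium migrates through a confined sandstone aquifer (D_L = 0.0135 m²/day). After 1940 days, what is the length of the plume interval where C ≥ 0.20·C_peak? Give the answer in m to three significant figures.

The plume is Gaussian with σ = √(2Dt) = √(2 × 0.0135 × 1940) = 7.237 m.
C/C_peak = exp(−Δx²/(2σ²)) = 0.20 ⇒ Δx = σ·√(−2 ln 0.20) = 7.237 × 1.794 = 12.98 m.
Width = 2Δx = 26.0 m.

26.0 m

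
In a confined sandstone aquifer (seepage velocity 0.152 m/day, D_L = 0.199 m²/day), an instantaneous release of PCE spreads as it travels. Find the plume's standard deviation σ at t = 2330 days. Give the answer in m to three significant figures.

30.5 m

Dispersive spreading gives a Gaussian with σ² = 2Dt; advection only shifts the center.
σ = √(2 × 0.199 × 2330) = 30.5 m.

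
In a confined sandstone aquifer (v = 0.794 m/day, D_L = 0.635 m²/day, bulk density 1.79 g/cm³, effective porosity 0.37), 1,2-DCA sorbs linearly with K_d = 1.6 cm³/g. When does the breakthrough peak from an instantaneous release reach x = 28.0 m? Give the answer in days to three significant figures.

Retardation factor R = 1 + ρ_b·K_d/n = 1 + 1.79 × 1.6/0.37 = 8.741.
Sorption retards both mechanisms: v_R = v/R = 0.09084 m/day, D_R = D/R = 0.07265 m²/day.
Peak time from v_R²t² + 2D_R t − x² = 0: t = (√(D_R² + v_R²x²) − D_R)/v_R².
√(D_R² + v_R²x²) = √(0.07265² + 0.09084² × 28.0²) = 2.545; v_R² = 0.008252.
t = (2.545 − 0.07265)/0.008252 = 300 days.

300 days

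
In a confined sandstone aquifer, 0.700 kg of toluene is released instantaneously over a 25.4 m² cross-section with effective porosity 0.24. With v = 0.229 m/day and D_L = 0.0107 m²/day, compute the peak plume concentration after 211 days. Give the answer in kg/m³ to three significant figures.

0.0216 kg/m³

The peak of an instantaneous 1D plume sits at x = vt; there the Gaussian factor is 1 and C_max = M/(n_e·A·√(4πDt)), where n_e·A is the pore area the mass is dissolved in.
√(4πDt) = √(4π × 0.0107 × 211) = 5.326 m, so C_max = 0.700/(0.24 × 25.4 × 5.326) = 0.0216 kg/m³.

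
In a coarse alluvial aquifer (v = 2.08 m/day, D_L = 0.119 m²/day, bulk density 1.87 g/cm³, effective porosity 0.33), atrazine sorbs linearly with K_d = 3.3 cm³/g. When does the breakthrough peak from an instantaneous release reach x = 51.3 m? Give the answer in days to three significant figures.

485 days

Retardation factor R = 1 + ρ_b·K_d/n = 1 + 1.87 × 3.3/0.33 = 19.70.
Sorption retards both mechanisms: v_R = v/R = 0.1056 m/day, D_R = D/R = 0.006041 m²/day.
Peak time from v_R²t² + 2D_R t − x² = 0: t = (√(D_R² + v_R²x²) − D_R)/v_R².
√(D_R² + v_R²x²) = √(0.006041² + 0.1056² × 51.3²) = 5.417; v_R² = 0.01115.
t = (5.417 − 0.006041)/0.01115 = 485 days.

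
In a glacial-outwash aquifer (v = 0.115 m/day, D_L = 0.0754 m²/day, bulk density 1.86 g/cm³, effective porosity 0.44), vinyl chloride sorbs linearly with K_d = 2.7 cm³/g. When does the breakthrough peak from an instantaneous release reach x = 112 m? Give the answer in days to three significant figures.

Retardation factor R = 1 + ρ_b·K_d/n = 1 + 1.86 × 2.7/0.44 = 12.41.
Sorption retards both mechanisms: v_R = v/R = 0.009267 m/day, D_R = D/R = 0.006076 m²/day.
Peak time from v_R²t² + 2D_R t − x² = 0: t = (√(D_R² + v_R²x²) − D_R)/v_R².
√(D_R² + v_R²x²) = √(0.006076² + 0.009267² × 112²) = 1.038; v_R² = 8.588e-05.
t = (1.038 − 0.006076)/8.588e-05 = 12000 days.

12000 days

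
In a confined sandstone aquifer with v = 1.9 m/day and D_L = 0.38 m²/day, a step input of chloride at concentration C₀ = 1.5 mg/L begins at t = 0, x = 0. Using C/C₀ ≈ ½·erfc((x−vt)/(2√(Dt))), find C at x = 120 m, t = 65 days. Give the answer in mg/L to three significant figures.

For a continuous step input, C/C₀ ≈ ½·erfc((x−vt)/(2√(Dt))).
vt = 1.9 × 65 = 123.5 m and 2√(Dt) = 2√(0.38 × 65) = 9.940 m.
Argument (x−vt)/(2√(Dt)) = (120 − 123.5)/9.940 = -0.3521; ½·erfc(-0.3521) = 0.6907.
C = 1.5 × 0.6907 = 1.04 mg/L.

1.04 mg/L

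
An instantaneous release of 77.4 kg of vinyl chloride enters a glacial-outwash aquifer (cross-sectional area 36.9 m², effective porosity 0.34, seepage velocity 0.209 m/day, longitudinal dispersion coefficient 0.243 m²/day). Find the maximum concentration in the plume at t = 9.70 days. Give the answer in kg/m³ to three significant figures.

The peak of an instantaneous 1D plume sits at x = vt; there the Gaussian factor is 1 and C_max = M/(n_e·A·√(4πDt)), where n_e·A is the pore area the mass is dissolved in.
√(4πDt) = √(4π × 0.243 × 9.70) = 5.442 m, so C_max = 77.4/(0.34 × 36.9 × 5.442) = 1.13 kg/m³.

1.13 kg/m³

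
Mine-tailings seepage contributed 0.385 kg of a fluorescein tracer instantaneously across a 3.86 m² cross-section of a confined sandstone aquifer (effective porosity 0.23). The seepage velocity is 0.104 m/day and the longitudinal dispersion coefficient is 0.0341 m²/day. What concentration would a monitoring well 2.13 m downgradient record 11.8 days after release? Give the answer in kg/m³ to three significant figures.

0.116 kg/m³

For an instantaneous plane source, C(x,t) = M/(n_e·A·√(4πDt)) · exp(−(x−vt)²/(4Dt)), with n_e·A the pore (flow) area.
Plume center vt = 0.104 × 11.8 = 1.2272 m, so the well at 2.13 m is 0.9028 m downgradient of the peak.
√(4πDt) = 2.249 m, giving peak height M/(n_e·A·√(4πDt)) = 0.385/(0.23 × 3.86 × 2.249) = 0.1928 kg/m³.
(x−vt)²/(4Dt) = (0.9028)²/(4 × 0.0341 × 11.8) = 0.5064; exp(−0.5064) = 0.6027.
C = 0.1928 × 0.6027 = 0.116 kg/m³.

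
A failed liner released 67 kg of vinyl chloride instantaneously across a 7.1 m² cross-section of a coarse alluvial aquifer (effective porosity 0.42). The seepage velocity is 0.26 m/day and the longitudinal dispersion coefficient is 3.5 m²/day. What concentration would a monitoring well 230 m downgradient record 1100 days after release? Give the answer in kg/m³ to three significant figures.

For an instantaneous plane source, C(x,t) = M/(n_e·A·√(4πDt)) · exp(−(x−vt)²/(4Dt)), with n_e·A the pore (flow) area.
Plume center vt = 0.26 × 1100 = 286 m, so the well at 230 m is 56 m upgradient of the peak.
√(4πDt) = 220.0 m, giving peak height M/(n_e·A·√(4πDt)) = 67/(0.42 × 7.1 × 220.0) = 0.1021 kg/m³.
(x−vt)²/(4Dt) = (-56)²/(4 × 3.5 × 1100) = 0.2036; exp(−0.2036) = 0.8158.
C = 0.1021 × 0.8158 = 0.0833 kg/m³.

0.0833 kg/m³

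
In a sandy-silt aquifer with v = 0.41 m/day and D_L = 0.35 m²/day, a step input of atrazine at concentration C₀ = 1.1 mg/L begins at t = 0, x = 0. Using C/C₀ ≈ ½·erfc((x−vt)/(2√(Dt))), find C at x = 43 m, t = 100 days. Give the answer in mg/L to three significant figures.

0.446 mg/L

For a continuous step input, C/C₀ ≈ ½·erfc((x−vt)/(2√(Dt))).
vt = 0.41 × 100 = 41 m and 2√(Dt) = 2√(0.35 × 100) = 11.83 m.
Argument (x−vt)/(2√(Dt)) = (43 − 41)/11.83 = 0.1691; ½·erfc(0.1691) = 0.4055.
C = 1.1 × 0.4055 = 0.446 mg/L.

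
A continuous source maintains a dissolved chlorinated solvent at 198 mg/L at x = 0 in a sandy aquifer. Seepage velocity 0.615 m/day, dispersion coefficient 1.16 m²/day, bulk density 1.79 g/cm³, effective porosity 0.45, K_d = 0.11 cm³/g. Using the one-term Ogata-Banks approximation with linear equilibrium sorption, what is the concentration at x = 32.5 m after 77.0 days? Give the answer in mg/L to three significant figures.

Retardation factor R = 1 + ρ_b·K_d/n = 1 + 1.79 × 0.11/0.45 = 1.438.
Sorption retards both mechanisms: v_R = v/R = 0.4277 m/day, D_R = D/R = 0.8067 m²/day.
v_R·t = 0.4277 × 77.0 = 32.9329 m; 2√(D_R t) = 15.76 m; argument = (32.5 − 32.9329)/15.76 = -0.02747.
C = C₀ × ½·erfc(-0.02747) = 198 × 0.5155 = 102 mg/L.

102 mg/L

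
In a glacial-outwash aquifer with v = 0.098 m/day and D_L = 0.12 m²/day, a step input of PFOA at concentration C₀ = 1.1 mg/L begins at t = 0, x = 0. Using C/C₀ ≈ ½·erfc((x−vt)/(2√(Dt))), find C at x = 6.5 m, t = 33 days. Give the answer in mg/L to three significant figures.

For a continuous step input, C/C₀ ≈ ½·erfc((x−vt)/(2√(Dt))).
vt = 0.098 × 33 = 3.234 m and 2√(Dt) = 2√(0.12 × 33) = 3.980 m.
Argument (x−vt)/(2√(Dt)) = (6.5 − 3.234)/3.980 = 0.8206; ½·erfc(0.8206) = 0.1229.
C = 1.1 × 0.1229 = 0.135 mg/L.

0.135 mg/L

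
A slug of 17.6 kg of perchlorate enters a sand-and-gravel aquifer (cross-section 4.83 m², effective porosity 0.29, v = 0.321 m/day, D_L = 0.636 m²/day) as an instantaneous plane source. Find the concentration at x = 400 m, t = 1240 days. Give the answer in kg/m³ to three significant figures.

For an instantaneous plane source, C(x,t) = M/(n_e·A·√(4πDt)) · exp(−(x−vt)²/(4Dt)), with n_e·A the pore (flow) area.
Plume center vt = 0.321 × 1240 = 398.04 m, so the well at 400 m is 1.96 m downgradient of the peak.
√(4πDt) = 99.55 m, giving peak height M/(n_e·A·√(4πDt)) = 17.6/(0.29 × 4.83 × 99.55) = 0.1262 kg/m³.
(x−vt)²/(4Dt) = (1.96)²/(4 × 0.636 × 1240) = 0.001218; exp(−0.001218) = 0.9988.
C = 0.1262 × 0.9988 = 0.126 kg/m³.

0.126 kg/m³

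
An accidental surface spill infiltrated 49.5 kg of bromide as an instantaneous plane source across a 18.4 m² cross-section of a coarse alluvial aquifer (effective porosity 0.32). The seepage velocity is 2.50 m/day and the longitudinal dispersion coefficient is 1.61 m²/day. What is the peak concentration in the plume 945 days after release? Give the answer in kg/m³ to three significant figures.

The peak of an instantaneous 1D plume sits at x = vt; there the Gaussian factor is 1 and C_max = M/(n_e·A·√(4πDt)), where n_e·A is the pore area the mass is dissolved in.
√(4πDt) = √(4π × 1.61 × 945) = 138.3 m, so C_max = 49.5/(0.32 × 18.4 × 138.3) = 0.0608 kg/m³.

0.0608 kg/m³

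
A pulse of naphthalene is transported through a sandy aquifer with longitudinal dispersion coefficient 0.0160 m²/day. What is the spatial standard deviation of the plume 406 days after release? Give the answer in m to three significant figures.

3.60 m

Dispersive spreading gives a Gaussian with σ² = 2Dt; advection only shifts the center.
σ = √(2 × 0.0160 × 406) = 3.60 m.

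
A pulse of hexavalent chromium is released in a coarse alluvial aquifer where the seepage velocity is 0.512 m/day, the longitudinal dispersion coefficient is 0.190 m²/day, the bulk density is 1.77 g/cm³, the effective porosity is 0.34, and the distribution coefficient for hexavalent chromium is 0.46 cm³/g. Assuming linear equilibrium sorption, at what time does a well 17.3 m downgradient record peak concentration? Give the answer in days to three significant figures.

Retardation factor R = 1 + ρ_b·K_d/n = 1 + 1.77 × 0.46/0.34 = 3.395.
Sorption retards both mechanisms: v_R = v/R = 0.1508 m/day, D_R = D/R = 0.05596 m²/day.
Peak time from v_R²t² + 2D_R t − x² = 0: t = (√(D_R² + v_R²x²) − D_R)/v_R².
√(D_R² + v_R²x²) = √(0.05596² + 0.1508² × 17.3²) = 2.609; v_R² = 0.02274.
t = (2.609 − 0.05596)/0.02274 = 112 days.

112 days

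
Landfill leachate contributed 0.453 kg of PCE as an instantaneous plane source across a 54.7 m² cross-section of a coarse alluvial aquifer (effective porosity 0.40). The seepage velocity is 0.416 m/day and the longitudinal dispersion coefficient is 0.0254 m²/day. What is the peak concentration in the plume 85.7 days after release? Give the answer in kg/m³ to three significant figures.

The peak of an instantaneous 1D plume sits at x = vt; there the Gaussian factor is 1 and C_max = M/(n_e·A·√(4πDt)), where n_e·A is the pore area the mass is dissolved in.
√(4πDt) = √(4π × 0.0254 × 85.7) = 5.230 m, so C_max = 0.453/(0.40 × 54.7 × 5.230) = 0.00396 kg/m³.

0.00396 kg/m³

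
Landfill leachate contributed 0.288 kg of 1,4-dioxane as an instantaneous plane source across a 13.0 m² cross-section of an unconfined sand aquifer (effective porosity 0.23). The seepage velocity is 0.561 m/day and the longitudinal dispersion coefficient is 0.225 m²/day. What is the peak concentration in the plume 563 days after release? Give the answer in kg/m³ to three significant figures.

0.00241 kg/m³

The peak of an instantaneous 1D plume sits at x = vt; there the Gaussian factor is 1 and C_max = M/(n_e·A·√(4πDt)), where n_e·A is the pore area the mass is dissolved in.
√(4πDt) = √(4π × 0.225 × 563) = 39.90 m, so C_max = 0.288/(0.23 × 13.0 × 39.90) = 0.00241 kg/m³.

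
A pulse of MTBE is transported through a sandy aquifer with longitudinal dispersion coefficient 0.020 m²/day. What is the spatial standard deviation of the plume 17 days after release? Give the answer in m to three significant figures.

0.825 m

Dispersive spreading gives a Gaussian with σ² = 2Dt; advection only shifts the center.
σ = √(2 × 0.020 × 17) = 0.825 m.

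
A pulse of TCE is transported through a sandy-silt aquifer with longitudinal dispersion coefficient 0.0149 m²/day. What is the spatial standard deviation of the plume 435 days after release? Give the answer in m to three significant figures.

3.60 m

Dispersive spreading gives a Gaussian with σ² = 2Dt; advection only shifts the center.
σ = √(2 × 0.0149 × 435) = 3.60 m.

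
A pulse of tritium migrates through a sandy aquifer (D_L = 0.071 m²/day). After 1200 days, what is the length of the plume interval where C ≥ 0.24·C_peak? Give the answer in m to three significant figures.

The plume is Gaussian with σ = √(2Dt) = √(2 × 0.071 × 1200) = 13.05 m.
C/C_peak = exp(−Δx²/(2σ²)) = 0.24 ⇒ Δx = σ·√(−2 ln 0.24) = 13.05 × 1.689 = 22.04 m.
Width = 2Δx = 44.1 m.

44.1 m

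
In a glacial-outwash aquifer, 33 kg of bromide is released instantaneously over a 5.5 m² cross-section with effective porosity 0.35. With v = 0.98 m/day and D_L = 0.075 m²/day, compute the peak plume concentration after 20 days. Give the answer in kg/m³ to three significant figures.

The peak of an instantaneous 1D plume sits at x = vt; there the Gaussian factor is 1 and C_max = M/(n_e·A·√(4πDt)), where n_e·A is the pore area the mass is dissolved in.
√(4πDt) = √(4π × 0.075 × 20) = 4.342 m, so C_max = 33/(0.35 × 5.5 × 4.342) = 3.95 kg/m³.

3.95 kg/m³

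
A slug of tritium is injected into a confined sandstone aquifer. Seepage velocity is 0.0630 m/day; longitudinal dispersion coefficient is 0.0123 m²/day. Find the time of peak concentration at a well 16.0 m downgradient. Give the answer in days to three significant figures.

251 days

For the 1D instantaneous-source solution, setting ∂C/∂t = 0 at fixed x gives v²t² + 2Dt − x² = 0, so t = (√(D² + v²x²) − D)/v².
√(D² + v²x²) = √(0.0123² + 0.0630² × 16.0²) = 1.008; v² = 0.003969.
t = (1.008 − 0.0123)/0.003969 = 251 days (vs. the pure-advection estimate x/v = 254 d).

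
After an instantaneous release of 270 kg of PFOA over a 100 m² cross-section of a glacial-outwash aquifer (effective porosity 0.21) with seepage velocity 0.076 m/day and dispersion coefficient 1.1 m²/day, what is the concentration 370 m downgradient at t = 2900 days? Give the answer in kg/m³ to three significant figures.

0.0111 kg/m³

For an instantaneous plane source, C(x,t) = M/(n_e·A·√(4πDt)) · exp(−(x−vt)²/(4Dt)), with n_e·A the pore (flow) area.
Plume center vt = 0.076 × 2900 = 220.4 m, so the well at 370 m is 149.6 m downgradient of the peak.
√(4πDt) = 200.2 m, giving peak height M/(n_e·A·√(4πDt)) = 270/(0.21 × 100 × 200.2) = 0.06422 kg/m³.
(x−vt)²/(4Dt) = (149.6)²/(4 × 1.1 × 2900) = 1.754; exp(−1.754) = 0.1731.
C = 0.06422 × 0.1731 = 0.0111 kg/m³.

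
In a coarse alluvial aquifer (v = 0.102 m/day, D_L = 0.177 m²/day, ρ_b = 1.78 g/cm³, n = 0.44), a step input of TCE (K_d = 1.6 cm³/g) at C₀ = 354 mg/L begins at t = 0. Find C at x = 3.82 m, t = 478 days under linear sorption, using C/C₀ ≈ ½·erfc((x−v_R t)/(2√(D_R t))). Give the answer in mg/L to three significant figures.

253 mg/L

Retardation factor R = 1 + ρ_b·K_d/n = 1 + 1.78 × 1.6/0.44 = 7.473.
Sorption retards both mechanisms: v_R = v/R = 0.01365 m/day, D_R = D/R = 0.02369 m²/day.
v_R·t = 0.01365 × 478 = 6.5247 m; 2√(D_R t) = 6.730 m; argument = (3.82 − 6.5247)/6.730 = -0.4019.
C = C₀ × ½·erfc(-0.4019) = 354 × 0.7151 = 253 mg/L.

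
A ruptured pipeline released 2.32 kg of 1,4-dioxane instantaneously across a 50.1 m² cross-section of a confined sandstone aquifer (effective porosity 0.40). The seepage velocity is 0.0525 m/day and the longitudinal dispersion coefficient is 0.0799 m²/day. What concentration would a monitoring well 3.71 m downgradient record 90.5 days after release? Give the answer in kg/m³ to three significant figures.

For an instantaneous plane source, C(x,t) = M/(n_e·A·√(4πDt)) · exp(−(x−vt)²/(4Dt)), with n_e·A the pore (flow) area.
Plume center vt = 0.0525 × 90.5 = 4.75125 m, so the well at 3.71 m is 1.04125 m upgradient of the peak.
√(4πDt) = 9.532 m, giving peak height M/(n_e·A·√(4πDt)) = 2.32/(0.40 × 50.1 × 9.532) = 0.01215 kg/m³.
(x−vt)²/(4Dt) = (-1.04125)²/(4 × 0.0799 × 90.5) = 0.03748; exp(−0.03748) = 0.9632.
C = 0.01215 × 0.9632 = 0.0117 kg/m³.

0.0117 kg/m³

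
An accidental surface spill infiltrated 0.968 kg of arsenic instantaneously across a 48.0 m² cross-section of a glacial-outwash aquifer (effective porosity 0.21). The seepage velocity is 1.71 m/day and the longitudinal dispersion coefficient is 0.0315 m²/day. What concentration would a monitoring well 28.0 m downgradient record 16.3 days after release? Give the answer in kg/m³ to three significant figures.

0.0375 kg/m³

For an instantaneous plane source, C(x,t) = M/(n_e·A·√(4πDt)) · exp(−(x−vt)²/(4Dt)), with n_e·A the pore (flow) area.
Plume center vt = 1.71 × 16.3 = 27.873 m, so the well at 28.0 m is 0.127 m downgradient of the peak.
√(4πDt) = 2.540 m, giving peak height M/(n_e·A·√(4πDt)) = 0.968/(0.21 × 48.0 × 2.540) = 0.03781 kg/m³.
(x−vt)²/(4Dt) = (0.127)²/(4 × 0.0315 × 16.3) = 0.007853; exp(−0.007853) = 0.9922.
C = 0.03781 × 0.9922 = 0.0375 kg/m³.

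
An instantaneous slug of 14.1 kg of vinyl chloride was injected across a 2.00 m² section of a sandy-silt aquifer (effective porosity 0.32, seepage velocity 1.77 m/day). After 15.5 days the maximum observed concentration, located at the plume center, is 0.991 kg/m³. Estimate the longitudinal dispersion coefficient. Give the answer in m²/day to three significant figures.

At the plume center C_max = M/(n_e·A·√(4πDt)), so D = M²/(4πt·(n_e·A·C_max)²).
n_e·A·C_max = 0.32 × 2.00 × 0.991 = 0.6342 kg/m.
D = 14.1²/(4π × 15.5 × 0.6342²) = 2.54 m²/day.

2.54 m²/day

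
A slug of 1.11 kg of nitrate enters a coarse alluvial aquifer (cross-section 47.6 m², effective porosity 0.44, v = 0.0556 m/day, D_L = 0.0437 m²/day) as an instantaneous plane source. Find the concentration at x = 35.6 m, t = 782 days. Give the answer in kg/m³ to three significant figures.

For an instantaneous plane source, C(x,t) = M/(n_e·A·√(4πDt)) · exp(−(x−vt)²/(4Dt)), with n_e·A the pore (flow) area.
Plume center vt = 0.0556 × 782 = 43.4792 m, so the well at 35.6 m is 7.8792 m upgradient of the peak.
√(4πDt) = 20.72 m, giving peak height M/(n_e·A·√(4πDt)) = 1.11/(0.44 × 47.6 × 20.72) = 0.002558 kg/m³.
(x−vt)²/(4Dt) = (-7.8792)²/(4 × 0.0437 × 782) = 0.4542; exp(−0.4542) = 0.6350.
C = 0.002558 × 0.6350 = 0.00162 kg/m³.

0.00162 kg/m³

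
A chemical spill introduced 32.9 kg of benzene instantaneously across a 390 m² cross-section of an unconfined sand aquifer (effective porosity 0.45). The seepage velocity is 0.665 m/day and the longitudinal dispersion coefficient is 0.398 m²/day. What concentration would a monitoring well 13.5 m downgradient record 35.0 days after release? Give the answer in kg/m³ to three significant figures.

0.00255 kg/m³

For an instantaneous plane source, C(x,t) = M/(n_e·A·√(4πDt)) · exp(−(x−vt)²/(4Dt)), with n_e·A the pore (flow) area.
Plume center vt = 0.665 × 35.0 = 23.275 m, so the well at 13.5 m is 9.775 m upgradient of the peak.
√(4πDt) = 13.23 m, giving peak height M/(n_e·A·√(4πDt)) = 32.9/(0.45 × 390 × 13.23) = 0.01417 kg/m³.
(x−vt)²/(4Dt) = (-9.775)²/(4 × 0.398 × 35.0) = 1.715; exp(−1.715) = 0.1800.
C = 0.01417 × 0.1800 = 0.00255 kg/m³.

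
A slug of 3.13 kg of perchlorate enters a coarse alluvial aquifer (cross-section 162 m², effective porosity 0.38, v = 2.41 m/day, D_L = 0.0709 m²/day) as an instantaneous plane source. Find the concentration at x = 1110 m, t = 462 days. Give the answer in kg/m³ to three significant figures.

For an instantaneous plane source, C(x,t) = M/(n_e·A·√(4πDt)) · exp(−(x−vt)²/(4Dt)), with n_e·A the pore (flow) area.
Plume center vt = 2.41 × 462 = 1113.42 m, so the well at 1110 m is 3.42 m upgradient of the peak.
√(4πDt) = 20.29 m, giving peak height M/(n_e·A·√(4πDt)) = 3.13/(0.38 × 162 × 20.29) = 0.002506 kg/m³.
(x−vt)²/(4Dt) = (-3.42)²/(4 × 0.0709 × 462) = 0.08927; exp(−0.08927) = 0.9146.
C = 0.002506 × 0.9146 = 0.00229 kg/m³.

0.00229 kg/m³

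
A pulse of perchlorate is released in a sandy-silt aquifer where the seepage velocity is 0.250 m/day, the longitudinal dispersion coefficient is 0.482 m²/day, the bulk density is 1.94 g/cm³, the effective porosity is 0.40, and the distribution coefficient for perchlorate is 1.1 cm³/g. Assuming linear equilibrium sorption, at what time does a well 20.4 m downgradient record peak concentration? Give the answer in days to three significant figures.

Retardation factor R = 1 + ρ_b·K_d/n = 1 + 1.94 × 1.1/0.40 = 6.335.
Sorption retards both mechanisms: v_R = v/R = 0.03946 m/day, D_R = D/R = 0.07609 m²/day.
Peak time from v_R²t² + 2D_R t − x² = 0: t = (√(D_R² + v_R²x²) − D_R)/v_R².
√(D_R² + v_R²x²) = √(0.07609² + 0.03946² × 20.4²) = 0.8086; v_R² = 0.001557.
t = (0.8086 − 0.07609)/0.001557 = 470 days.

470 days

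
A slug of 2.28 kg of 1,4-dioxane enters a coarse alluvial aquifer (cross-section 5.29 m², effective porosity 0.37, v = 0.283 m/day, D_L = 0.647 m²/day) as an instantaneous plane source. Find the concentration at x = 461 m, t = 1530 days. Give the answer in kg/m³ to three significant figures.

0.00857 kg/m³

For an instantaneous plane source, C(x,t) = M/(n_e·A·√(4πDt)) · exp(−(x−vt)²/(4Dt)), with n_e·A the pore (flow) area.
Plume center vt = 0.283 × 1530 = 432.99 m, so the well at 461 m is 28.01 m downgradient of the peak.
√(4πDt) = 111.5 m, giving peak height M/(n_e·A·√(4πDt)) = 2.28/(0.37 × 5.29 × 111.5) = 0.01045 kg/m³.
(x−vt)²/(4Dt) = (28.01)²/(4 × 0.647 × 1530) = 0.1981; exp(−0.1981) = 0.8203.
C = 0.01045 × 0.8203 = 0.00857 kg/m³.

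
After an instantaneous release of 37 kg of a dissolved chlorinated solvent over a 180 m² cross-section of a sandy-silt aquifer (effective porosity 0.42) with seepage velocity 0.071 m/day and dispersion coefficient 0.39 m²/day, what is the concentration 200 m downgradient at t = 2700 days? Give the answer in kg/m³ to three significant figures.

For an instantaneous plane source, C(x,t) = M/(n_e·A·√(4πDt)) · exp(−(x−vt)²/(4Dt)), with n_e·A the pore (flow) area.
Plume center vt = 0.071 × 2700 = 191.7 m, so the well at 200 m is 8.3 m downgradient of the peak.
√(4πDt) = 115.0 m, giving peak height M/(n_e·A·√(4πDt)) = 37/(0.42 × 180 × 115.0) = 0.004256 kg/m³.
(x−vt)²/(4Dt) = (8.3)²/(4 × 0.39 × 2700) = 0.01636; exp(−0.01636) = 0.9838.
C = 0.004256 × 0.9838 = 0.00419 kg/m³.

0.00419 kg/m³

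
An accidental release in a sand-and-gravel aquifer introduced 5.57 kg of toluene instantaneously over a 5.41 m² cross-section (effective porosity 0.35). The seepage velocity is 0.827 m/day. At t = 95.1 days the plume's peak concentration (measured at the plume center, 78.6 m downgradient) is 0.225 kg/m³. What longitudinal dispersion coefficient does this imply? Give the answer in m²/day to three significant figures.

0.143 m²/day

At the plume center C_max = M/(n_e·A·√(4πDt)), so D = M²/(4πt·(n_e·A·C_max)²).
n_e·A·C_max = 0.35 × 5.41 × 0.225 = 0.4260 kg/m.
D = 5.57²/(4π × 95.1 × 0.4260²) = 0.143 m²/day.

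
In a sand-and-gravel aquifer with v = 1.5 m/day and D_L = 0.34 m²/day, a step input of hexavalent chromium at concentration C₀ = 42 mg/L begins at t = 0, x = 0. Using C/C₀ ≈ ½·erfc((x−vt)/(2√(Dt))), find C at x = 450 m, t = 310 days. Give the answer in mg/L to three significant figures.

35.7 mg/L

For a continuous step input, C/C₀ ≈ ½·erfc((x−vt)/(2√(Dt))).
vt = 1.5 × 310 = 465 m and 2√(Dt) = 2√(0.34 × 310) = 20.53 m.
Argument (x−vt)/(2√(Dt)) = (450 − 465)/20.53 = -0.7306; ½·erfc(-0.7306) = 0.8493.
C = 42 × 0.8493 = 35.7 mg/L.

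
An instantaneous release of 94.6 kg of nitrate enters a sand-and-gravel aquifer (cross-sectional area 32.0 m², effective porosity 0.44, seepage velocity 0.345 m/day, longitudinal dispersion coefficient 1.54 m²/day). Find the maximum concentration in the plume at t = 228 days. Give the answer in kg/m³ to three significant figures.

0.101 kg/m³

The peak of an instantaneous 1D plume sits at x = vt; there the Gaussian factor is 1 and C_max = M/(n_e·A·√(4πDt)), where n_e·A is the pore area the mass is dissolved in.
√(4πDt) = √(4π × 1.54 × 228) = 66.43 m, so C_max = 94.6/(0.44 × 32.0 × 66.43) = 0.101 kg/m³.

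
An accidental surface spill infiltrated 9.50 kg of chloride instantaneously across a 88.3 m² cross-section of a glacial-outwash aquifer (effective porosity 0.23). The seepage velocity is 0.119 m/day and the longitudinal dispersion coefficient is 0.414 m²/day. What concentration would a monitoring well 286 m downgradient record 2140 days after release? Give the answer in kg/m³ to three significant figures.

For an instantaneous plane source, C(x,t) = M/(n_e·A·√(4πDt)) · exp(−(x−vt)²/(4Dt)), with n_e·A the pore (flow) area.
Plume center vt = 0.119 × 2140 = 254.66 m, so the well at 286 m is 31.34 m downgradient of the peak.
√(4πDt) = 105.5 m, giving peak height M/(n_e·A·√(4πDt)) = 9.50/(0.23 × 88.3 × 105.5) = 0.004434 kg/m³.
(x−vt)²/(4Dt) = (31.34)²/(4 × 0.414 × 2140) = 0.2772; exp(−0.2772) = 0.7579.
C = 0.004434 × 0.7579 = 0.00336 kg/m³.

0.00336 kg/m³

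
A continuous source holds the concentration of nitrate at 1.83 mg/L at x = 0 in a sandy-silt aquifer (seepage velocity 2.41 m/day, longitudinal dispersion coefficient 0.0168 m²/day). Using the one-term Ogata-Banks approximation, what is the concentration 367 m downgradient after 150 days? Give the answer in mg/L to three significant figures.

For a continuous step input, C/C₀ ≈ ½·erfc((x−vt)/(2√(Dt))).
vt = 2.41 × 150 = 361.5 m and 2√(Dt) = 2√(0.0168 × 150) = 3.175 m.
Argument (x−vt)/(2√(Dt)) = (367 − 361.5)/3.175 = 1.732; ½·erfc(1.732) = 0.007154.
C = 1.83 × 0.007154 = 0.0131 mg/L.

0.0131 mg/L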